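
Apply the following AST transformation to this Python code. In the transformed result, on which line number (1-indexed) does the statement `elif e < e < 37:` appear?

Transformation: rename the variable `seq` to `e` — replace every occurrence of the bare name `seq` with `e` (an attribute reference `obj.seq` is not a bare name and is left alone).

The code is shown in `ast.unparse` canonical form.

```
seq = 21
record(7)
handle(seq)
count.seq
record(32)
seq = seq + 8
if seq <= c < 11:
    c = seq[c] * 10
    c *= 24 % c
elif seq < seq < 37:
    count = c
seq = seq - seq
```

10

Transformed code:
e = 21
record(7)
handle(e)
count.seq
record(32)
e = e + 8
if e <= c < 11:
    c = e[c] * 10
    c *= 24 % c
elif e < e < 37:
    count = c
e = e - e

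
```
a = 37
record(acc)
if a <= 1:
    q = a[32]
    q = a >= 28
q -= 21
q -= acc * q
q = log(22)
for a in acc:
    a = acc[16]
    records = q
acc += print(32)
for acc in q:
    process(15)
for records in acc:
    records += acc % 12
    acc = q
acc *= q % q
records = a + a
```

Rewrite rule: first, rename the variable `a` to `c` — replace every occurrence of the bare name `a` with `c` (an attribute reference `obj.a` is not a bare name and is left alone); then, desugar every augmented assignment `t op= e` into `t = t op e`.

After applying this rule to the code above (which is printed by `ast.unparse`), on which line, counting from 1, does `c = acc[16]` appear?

Transformed code:
c = 37
record(acc)
if c <= 1:
    q = c[32]
    q = c >= 28
q = q - 21
q = q - acc * q
q = log(22)
for c in acc:
    c = acc[16]
    records = q
acc = acc + print(32)
for acc in q:
    process(15)
for records in acc:
    records = records + acc % 12
    acc = q
acc = acc * (q % q)
records = c + c

10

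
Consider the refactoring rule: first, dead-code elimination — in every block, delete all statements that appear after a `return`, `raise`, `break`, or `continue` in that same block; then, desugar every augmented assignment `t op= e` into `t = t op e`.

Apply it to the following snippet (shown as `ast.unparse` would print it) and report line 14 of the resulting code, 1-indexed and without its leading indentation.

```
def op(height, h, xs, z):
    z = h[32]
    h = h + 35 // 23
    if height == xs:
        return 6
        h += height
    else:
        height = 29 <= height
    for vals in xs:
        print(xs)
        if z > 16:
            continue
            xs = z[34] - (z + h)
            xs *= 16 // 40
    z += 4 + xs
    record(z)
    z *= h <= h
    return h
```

z = z * (h <= h)

Transformed code:
def op(height, h, xs, z):
    z = h[32]
    h = h + 35 // 23
    if height == xs:
        return 6
    else:
        height = 29 <= height
    for vals in xs:
        print(xs)
        if z > 16:
            continue
    z = z + (4 + xs)
    record(z)
    z = z * (h <= h)
    return h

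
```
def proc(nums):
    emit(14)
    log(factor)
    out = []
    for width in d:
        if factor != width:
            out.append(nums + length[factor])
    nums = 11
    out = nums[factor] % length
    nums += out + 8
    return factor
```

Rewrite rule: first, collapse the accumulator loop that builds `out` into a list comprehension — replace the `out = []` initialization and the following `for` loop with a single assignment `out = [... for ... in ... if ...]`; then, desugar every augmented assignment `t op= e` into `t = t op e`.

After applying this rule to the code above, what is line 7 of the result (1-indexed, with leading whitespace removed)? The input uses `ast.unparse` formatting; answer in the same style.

Transformed code:
def proc(nums):
    emit(14)
    log(factor)
    out = [nums + length[factor] for width in d if factor != width]
    nums = 11
    out = nums[factor] % length
    nums = nums + (out + 8)
    return factor

nums = nums + (out + 8)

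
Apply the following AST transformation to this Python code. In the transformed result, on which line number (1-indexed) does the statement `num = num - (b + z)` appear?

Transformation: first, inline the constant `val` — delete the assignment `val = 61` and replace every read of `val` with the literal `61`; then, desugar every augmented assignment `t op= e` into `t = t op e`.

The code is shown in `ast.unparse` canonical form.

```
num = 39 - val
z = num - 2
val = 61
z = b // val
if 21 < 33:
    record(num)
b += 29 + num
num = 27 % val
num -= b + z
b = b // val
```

8

Transformed code:
num = 39 - 61
z = num - 2
z = b // 61
if 21 < 33:
    record(num)
b = b + (29 + num)
num = 27 % 61
num = num - (b + z)
b = b // 61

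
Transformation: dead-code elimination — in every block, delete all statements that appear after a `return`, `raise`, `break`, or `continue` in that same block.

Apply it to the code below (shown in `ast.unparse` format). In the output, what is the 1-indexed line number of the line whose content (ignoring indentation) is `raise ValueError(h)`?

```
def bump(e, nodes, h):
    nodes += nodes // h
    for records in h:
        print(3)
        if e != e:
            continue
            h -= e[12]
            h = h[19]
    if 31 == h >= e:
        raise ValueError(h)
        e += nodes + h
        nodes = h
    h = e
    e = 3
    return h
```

Transformed code:
def bump(e, nodes, h):
    nodes += nodes // h
    for records in h:
        print(3)
        if e != e:
            continue
    if 31 == h >= e:
        raise ValueError(h)
    h = e
    e = 3
    return h

8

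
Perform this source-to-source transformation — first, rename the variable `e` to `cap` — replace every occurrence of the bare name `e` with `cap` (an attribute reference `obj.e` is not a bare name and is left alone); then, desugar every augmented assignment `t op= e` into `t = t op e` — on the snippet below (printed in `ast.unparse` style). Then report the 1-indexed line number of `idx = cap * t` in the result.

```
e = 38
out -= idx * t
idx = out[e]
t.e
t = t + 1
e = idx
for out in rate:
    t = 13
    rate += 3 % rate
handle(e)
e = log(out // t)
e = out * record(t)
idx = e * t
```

13

Transformed code:
cap = 38
out = out - idx * t
idx = out[cap]
t.e
t = t + 1
cap = idx
for out in rate:
    t = 13
    rate = rate + 3 % rate
handle(cap)
cap = log(out // t)
cap = out * record(t)
idx = cap * t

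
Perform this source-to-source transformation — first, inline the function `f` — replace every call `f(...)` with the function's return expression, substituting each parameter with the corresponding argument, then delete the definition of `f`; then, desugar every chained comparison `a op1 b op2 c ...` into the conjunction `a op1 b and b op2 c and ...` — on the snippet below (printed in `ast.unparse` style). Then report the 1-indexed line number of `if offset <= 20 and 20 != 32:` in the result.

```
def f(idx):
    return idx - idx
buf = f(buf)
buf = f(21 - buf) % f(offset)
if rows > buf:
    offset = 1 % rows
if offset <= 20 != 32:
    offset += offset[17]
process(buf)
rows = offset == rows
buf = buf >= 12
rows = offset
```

5

Transformed code:
buf = buf - buf
buf = (21 - buf - (21 - buf)) % (offset - offset)
if rows > buf:
    offset = 1 % rows
if offset <= 20 and 20 != 32:
    offset += offset[17]
process(buf)
rows = offset == rows
buf = buf >= 12
rows = offset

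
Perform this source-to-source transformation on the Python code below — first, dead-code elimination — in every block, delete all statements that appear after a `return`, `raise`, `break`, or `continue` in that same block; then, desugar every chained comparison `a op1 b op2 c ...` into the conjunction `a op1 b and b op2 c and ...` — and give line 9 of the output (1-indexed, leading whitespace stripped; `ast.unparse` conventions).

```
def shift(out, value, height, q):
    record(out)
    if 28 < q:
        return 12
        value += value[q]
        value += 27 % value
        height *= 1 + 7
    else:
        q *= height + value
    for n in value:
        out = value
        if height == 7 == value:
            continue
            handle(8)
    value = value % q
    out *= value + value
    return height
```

Transformed code:
def shift(out, value, height, q):
    record(out)
    if 28 < q:
        return 12
    else:
        q *= height + value
    for n in value:
        out = value
        if height == 7 and 7 == value:
            continue
    value = value % q
    out *= value + value
    return height

if height == 7 and 7 == value:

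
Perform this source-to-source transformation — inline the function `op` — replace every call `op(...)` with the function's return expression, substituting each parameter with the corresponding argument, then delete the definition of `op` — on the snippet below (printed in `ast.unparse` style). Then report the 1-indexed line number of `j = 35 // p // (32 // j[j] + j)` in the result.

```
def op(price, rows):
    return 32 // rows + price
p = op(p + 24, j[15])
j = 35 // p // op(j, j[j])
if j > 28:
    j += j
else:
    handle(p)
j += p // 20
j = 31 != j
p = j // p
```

Transformed code:
p = 32 // j[15] + (p + 24)
j = 35 // p // (32 // j[j] + j)
if j > 28:
    j += j
else:
    handle(p)
j += p // 20
j = 31 != j
p = j // p

2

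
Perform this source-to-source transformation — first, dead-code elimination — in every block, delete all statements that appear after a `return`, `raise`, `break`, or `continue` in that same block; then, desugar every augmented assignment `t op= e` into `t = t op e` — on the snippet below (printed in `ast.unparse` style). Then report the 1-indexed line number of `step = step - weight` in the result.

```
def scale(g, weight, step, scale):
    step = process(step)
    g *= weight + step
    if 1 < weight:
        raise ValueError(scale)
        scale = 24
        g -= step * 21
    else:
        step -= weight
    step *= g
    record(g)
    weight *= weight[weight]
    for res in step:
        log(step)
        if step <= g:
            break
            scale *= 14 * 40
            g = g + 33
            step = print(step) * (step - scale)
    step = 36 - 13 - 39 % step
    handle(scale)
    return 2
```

7

Transformed code:
def scale(g, weight, step, scale):
    step = process(step)
    g = g * (weight + step)
    if 1 < weight:
        raise ValueError(scale)
    else:
        step = step - weight
    step = step * g
    record(g)
    weight = weight * weight[weight]
    for res in step:
        log(step)
        if step <= g:
            break
    step = 36 - 13 - 39 % step
    handle(scale)
    return 2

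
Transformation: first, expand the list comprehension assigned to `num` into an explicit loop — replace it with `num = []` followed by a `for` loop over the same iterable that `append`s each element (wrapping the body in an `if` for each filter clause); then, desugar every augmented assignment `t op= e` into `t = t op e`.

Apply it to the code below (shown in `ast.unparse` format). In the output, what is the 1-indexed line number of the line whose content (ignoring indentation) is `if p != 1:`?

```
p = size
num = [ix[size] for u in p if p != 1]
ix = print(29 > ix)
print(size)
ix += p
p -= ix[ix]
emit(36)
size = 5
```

4

Transformed code:
p = size
num = []
for u in p:
    if p != 1:
        num.append(ix[size])
ix = print(29 > ix)
print(size)
ix = ix + p
p = p - ix[ix]
emit(36)
size = 5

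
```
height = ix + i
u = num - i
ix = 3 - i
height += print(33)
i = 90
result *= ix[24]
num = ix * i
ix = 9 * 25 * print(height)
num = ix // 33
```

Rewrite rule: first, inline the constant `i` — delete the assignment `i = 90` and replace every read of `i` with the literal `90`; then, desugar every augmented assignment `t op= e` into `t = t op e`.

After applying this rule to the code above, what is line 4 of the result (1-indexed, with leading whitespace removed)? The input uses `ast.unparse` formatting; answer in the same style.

Transformed code:
height = ix + 90
u = num - 90
ix = 3 - 90
height = height + print(33)
result = result * ix[24]
num = ix * 90
ix = 9 * 25 * print(height)
num = ix // 33

height = height + print(33)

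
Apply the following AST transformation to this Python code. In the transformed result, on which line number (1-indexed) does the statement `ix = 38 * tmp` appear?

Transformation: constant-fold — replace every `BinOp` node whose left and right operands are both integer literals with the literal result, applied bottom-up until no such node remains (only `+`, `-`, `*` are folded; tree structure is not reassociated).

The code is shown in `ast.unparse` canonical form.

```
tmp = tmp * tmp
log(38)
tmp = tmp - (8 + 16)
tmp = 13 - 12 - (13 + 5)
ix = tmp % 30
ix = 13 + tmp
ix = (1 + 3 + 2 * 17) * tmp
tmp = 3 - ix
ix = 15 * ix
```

7

Transformed code:
tmp = tmp * tmp
log(38)
tmp = tmp - 24
tmp = -17
ix = tmp % 30
ix = 13 + tmp
ix = 38 * tmp
tmp = 3 - ix
ix = 15 * ix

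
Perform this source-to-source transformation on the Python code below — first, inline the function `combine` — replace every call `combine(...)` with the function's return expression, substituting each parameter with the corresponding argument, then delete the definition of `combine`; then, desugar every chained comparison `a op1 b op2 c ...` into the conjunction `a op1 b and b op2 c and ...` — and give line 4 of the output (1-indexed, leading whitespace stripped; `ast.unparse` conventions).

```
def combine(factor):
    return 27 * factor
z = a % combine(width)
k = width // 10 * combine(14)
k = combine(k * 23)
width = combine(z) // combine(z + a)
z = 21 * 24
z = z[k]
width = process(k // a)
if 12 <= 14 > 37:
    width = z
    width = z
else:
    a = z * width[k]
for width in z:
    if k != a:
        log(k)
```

Transformed code:
z = a % (27 * width)
k = width // 10 * (27 * 14)
k = 27 * (k * 23)
width = 27 * z // (27 * (z + a))
z = 21 * 24
z = z[k]
width = process(k // a)
if 12 <= 14 and 14 > 37:
    width = z
    width = z
else:
    a = z * width[k]
for width in z:
    if k != a:
        log(k)

width = 27 * z // (27 * (z + a))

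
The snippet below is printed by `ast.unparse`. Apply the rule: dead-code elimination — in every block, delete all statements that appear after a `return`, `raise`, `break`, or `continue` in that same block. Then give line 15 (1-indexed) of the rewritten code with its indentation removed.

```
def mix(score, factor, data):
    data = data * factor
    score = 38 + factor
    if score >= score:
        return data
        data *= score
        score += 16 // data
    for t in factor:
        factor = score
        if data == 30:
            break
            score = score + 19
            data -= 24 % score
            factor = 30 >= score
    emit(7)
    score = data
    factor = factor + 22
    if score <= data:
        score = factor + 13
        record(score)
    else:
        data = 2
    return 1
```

Transformed code:
def mix(score, factor, data):
    data = data * factor
    score = 38 + factor
    if score >= score:
        return data
    for t in factor:
        factor = score
        if data == 30:
            break
    emit(7)
    score = data
    factor = factor + 22
    if score <= data:
        score = factor + 13
        record(score)
    else:
        data = 2
    return 1

record(score)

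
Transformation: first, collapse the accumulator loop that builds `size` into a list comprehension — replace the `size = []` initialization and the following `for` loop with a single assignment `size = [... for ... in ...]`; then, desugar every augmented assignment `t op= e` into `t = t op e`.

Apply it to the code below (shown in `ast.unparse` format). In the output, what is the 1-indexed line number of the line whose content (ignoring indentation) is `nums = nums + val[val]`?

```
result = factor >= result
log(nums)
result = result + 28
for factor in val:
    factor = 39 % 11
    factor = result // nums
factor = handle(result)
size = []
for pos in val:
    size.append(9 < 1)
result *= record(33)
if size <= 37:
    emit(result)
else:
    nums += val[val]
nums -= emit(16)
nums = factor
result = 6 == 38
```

13

Transformed code:
result = factor >= result
log(nums)
result = result + 28
for factor in val:
    factor = 39 % 11
    factor = result // nums
factor = handle(result)
size = [9 < 1 for pos in val]
result = result * record(33)
if size <= 37:
    emit(result)
else:
    nums = nums + val[val]
nums = nums - emit(16)
nums = factor
result = 6 == 38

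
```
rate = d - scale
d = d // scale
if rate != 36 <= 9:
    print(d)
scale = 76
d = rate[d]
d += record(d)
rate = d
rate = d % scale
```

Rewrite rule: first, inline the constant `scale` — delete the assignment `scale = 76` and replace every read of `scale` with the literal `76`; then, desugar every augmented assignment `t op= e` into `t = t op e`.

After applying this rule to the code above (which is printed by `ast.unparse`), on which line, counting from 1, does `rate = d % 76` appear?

Transformed code:
rate = d - 76
d = d // 76
if rate != 36 <= 9:
    print(d)
d = rate[d]
d = d + record(d)
rate = d
rate = d % 76

8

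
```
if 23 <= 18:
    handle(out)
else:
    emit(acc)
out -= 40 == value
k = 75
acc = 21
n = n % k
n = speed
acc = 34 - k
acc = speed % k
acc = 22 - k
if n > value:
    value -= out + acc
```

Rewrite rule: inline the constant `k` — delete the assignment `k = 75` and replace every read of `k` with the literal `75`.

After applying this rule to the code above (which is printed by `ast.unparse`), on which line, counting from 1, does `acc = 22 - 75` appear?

11

Transformed code:
if 23 <= 18:
    handle(out)
else:
    emit(acc)
out -= 40 == value
acc = 21
n = n % 75
n = speed
acc = 34 - 75
acc = speed % 75
acc = 22 - 75
if n > value:
    value -= out + acc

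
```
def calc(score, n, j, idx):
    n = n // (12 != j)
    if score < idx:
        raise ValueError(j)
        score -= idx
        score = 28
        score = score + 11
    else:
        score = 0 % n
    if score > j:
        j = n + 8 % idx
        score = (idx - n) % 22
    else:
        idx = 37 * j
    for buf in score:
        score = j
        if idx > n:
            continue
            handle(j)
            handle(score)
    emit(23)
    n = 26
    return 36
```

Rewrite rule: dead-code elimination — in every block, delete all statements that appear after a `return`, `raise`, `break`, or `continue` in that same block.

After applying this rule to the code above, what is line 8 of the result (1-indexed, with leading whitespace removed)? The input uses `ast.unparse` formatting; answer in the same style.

Transformed code:
def calc(score, n, j, idx):
    n = n // (12 != j)
    if score < idx:
        raise ValueError(j)
    else:
        score = 0 % n
    if score > j:
        j = n + 8 % idx
        score = (idx - n) % 22
    else:
        idx = 37 * j
    for buf in score:
        score = j
        if idx > n:
            continue
    emit(23)
    n = 26
    return 36

j = n + 8 % idx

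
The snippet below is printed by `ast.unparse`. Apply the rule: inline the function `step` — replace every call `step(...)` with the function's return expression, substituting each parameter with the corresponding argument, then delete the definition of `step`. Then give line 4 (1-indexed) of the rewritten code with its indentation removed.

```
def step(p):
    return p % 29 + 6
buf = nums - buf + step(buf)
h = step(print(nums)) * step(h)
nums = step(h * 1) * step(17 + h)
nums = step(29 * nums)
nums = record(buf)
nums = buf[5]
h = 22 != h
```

Transformed code:
buf = nums - buf + (buf % 29 + 6)
h = (print(nums) % 29 + 6) * (h % 29 + 6)
nums = (h * 1 % 29 + 6) * ((17 + h) % 29 + 6)
nums = 29 * nums % 29 + 6
nums = record(buf)
nums = buf[5]
h = 22 != h

nums = 29 * nums % 29 + 6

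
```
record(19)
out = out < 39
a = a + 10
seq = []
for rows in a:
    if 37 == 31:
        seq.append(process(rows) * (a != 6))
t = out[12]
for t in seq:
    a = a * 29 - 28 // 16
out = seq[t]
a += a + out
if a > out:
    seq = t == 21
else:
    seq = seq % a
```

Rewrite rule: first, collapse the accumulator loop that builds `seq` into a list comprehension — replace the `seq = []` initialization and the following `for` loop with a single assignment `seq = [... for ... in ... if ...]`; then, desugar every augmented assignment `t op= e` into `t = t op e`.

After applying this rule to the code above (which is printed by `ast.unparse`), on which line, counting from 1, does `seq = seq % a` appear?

Transformed code:
record(19)
out = out < 39
a = a + 10
seq = [process(rows) * (a != 6) for rows in a if 37 == 31]
t = out[12]
for t in seq:
    a = a * 29 - 28 // 16
out = seq[t]
a = a + (a + out)
if a > out:
    seq = t == 21
else:
    seq = seq % a

13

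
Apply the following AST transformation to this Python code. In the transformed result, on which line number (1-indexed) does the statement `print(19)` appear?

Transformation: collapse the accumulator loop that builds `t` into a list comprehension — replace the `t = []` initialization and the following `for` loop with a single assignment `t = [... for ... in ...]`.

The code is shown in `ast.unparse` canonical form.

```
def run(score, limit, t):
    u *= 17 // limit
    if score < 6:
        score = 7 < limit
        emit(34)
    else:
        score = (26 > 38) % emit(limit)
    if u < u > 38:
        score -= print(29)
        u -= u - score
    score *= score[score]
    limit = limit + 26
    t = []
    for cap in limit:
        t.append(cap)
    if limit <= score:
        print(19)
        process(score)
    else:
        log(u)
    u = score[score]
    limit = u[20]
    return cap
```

Transformed code:
def run(score, limit, t):
    u *= 17 // limit
    if score < 6:
        score = 7 < limit
        emit(34)
    else:
        score = (26 > 38) % emit(limit)
    if u < u > 38:
        score -= print(29)
        u -= u - score
    score *= score[score]
    limit = limit + 26
    t = [cap for cap in limit]
    if limit <= score:
        print(19)
        process(score)
    else:
        log(u)
    u = score[score]
    limit = u[20]
    return cap

15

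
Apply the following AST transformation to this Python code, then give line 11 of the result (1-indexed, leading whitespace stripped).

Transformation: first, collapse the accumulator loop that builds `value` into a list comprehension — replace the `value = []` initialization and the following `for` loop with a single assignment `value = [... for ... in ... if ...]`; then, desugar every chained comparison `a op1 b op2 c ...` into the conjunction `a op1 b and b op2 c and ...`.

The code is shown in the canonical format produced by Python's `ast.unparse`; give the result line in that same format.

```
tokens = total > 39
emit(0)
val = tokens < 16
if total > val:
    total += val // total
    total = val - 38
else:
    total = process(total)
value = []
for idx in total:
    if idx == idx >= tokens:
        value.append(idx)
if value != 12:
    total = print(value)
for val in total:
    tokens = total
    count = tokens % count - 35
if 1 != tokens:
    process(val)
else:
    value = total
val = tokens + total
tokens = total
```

Transformed code:
tokens = total > 39
emit(0)
val = tokens < 16
if total > val:
    total += val // total
    total = val - 38
else:
    total = process(total)
value = [idx for idx in total if idx == idx and idx >= tokens]
if value != 12:
    total = print(value)
for val in total:
    tokens = total
    count = tokens % count - 35
if 1 != tokens:
    process(val)
else:
    value = total
val = tokens + total
tokens = total

total = print(value)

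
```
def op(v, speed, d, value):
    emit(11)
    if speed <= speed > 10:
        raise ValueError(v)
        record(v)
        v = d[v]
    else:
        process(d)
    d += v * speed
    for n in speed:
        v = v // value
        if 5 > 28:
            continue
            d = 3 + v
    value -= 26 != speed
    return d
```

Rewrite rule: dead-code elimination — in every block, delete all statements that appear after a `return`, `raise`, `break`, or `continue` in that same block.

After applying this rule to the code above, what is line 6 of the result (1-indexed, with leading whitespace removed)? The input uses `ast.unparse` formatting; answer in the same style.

process(d)

Transformed code:
def op(v, speed, d, value):
    emit(11)
    if speed <= speed > 10:
        raise ValueError(v)
    else:
        process(d)
    d += v * speed
    for n in speed:
        v = v // value
        if 5 > 28:
            continue
    value -= 26 != speed
    return d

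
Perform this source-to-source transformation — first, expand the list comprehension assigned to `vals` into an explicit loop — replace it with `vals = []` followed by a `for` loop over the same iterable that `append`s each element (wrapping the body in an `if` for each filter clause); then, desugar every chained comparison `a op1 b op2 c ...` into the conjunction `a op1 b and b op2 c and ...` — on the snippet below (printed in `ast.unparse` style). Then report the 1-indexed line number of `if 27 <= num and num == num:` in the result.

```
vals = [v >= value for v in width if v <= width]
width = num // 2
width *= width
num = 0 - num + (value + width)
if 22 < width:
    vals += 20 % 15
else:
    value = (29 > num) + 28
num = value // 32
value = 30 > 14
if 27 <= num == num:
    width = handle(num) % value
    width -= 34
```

Transformed code:
vals = []
for v in width:
    if v <= width:
        vals.append(v >= value)
width = num // 2
width *= width
num = 0 - num + (value + width)
if 22 < width:
    vals += 20 % 15
else:
    value = (29 > num) + 28
num = value // 32
value = 30 > 14
if 27 <= num and num == num:
    width = handle(num) % value
    width -= 34

14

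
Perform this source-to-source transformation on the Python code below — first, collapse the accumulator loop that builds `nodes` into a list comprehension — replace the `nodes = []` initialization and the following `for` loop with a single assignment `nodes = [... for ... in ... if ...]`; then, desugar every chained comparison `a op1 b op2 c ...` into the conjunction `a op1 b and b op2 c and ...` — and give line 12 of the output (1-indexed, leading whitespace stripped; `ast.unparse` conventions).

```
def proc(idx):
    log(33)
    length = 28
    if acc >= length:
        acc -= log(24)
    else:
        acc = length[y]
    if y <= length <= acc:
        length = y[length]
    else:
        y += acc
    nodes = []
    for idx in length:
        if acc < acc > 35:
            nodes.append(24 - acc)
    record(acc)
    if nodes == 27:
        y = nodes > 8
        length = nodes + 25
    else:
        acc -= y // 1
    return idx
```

nodes = [24 - acc for idx in length if acc < acc and acc > 35]

Transformed code:
def proc(idx):
    log(33)
    length = 28
    if acc >= length:
        acc -= log(24)
    else:
        acc = length[y]
    if y <= length and length <= acc:
        length = y[length]
    else:
        y += acc
    nodes = [24 - acc for idx in length if acc < acc and acc > 35]
    record(acc)
    if nodes == 27:
        y = nodes > 8
        length = nodes + 25
    else:
        acc -= y // 1
    return idx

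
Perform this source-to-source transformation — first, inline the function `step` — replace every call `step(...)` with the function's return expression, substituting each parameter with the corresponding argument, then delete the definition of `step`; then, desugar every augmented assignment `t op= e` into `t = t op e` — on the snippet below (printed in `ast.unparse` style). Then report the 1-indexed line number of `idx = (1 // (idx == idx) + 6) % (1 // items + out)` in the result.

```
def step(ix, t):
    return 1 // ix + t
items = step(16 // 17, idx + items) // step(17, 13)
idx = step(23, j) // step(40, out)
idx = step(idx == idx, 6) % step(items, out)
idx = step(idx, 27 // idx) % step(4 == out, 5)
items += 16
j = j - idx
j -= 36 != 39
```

Transformed code:
items = (1 // (16 // 17) + (idx + items)) // (1 // 17 + 13)
idx = (1 // 23 + j) // (1 // 40 + out)
idx = (1 // (idx == idx) + 6) % (1 // items + out)
idx = (1 // idx + 27 // idx) % (1 // (4 == out) + 5)
items = items + 16
j = j - idx
j = j - (36 != 39)

3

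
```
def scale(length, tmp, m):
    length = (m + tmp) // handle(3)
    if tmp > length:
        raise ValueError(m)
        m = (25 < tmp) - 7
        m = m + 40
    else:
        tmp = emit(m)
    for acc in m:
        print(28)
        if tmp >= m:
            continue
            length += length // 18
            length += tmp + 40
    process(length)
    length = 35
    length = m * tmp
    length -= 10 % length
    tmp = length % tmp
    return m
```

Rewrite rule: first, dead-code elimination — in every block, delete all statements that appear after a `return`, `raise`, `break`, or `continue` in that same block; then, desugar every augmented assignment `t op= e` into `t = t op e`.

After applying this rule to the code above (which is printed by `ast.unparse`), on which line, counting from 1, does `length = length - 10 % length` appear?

14

Transformed code:
def scale(length, tmp, m):
    length = (m + tmp) // handle(3)
    if tmp > length:
        raise ValueError(m)
    else:
        tmp = emit(m)
    for acc in m:
        print(28)
        if tmp >= m:
            continue
    process(length)
    length = 35
    length = m * tmp
    length = length - 10 % length
    tmp = length % tmp
    return m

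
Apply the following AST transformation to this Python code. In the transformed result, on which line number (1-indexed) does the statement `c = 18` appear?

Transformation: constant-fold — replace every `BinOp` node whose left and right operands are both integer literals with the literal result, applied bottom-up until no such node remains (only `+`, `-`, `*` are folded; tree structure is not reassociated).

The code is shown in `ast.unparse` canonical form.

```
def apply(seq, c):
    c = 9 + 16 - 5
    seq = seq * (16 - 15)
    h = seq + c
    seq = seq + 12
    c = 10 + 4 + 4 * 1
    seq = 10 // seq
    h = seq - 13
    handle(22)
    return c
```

Transformed code:
def apply(seq, c):
    c = 20
    seq = seq * 1
    h = seq + c
    seq = seq + 12
    c = 18
    seq = 10 // seq
    h = seq - 13
    handle(22)
    return c

6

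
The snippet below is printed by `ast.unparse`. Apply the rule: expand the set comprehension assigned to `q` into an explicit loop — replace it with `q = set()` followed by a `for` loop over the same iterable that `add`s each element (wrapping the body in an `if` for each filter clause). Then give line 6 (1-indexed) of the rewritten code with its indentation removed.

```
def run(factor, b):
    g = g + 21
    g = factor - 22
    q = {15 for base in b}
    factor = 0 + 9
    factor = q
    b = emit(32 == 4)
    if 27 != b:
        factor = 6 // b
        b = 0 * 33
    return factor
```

Transformed code:
def run(factor, b):
    g = g + 21
    g = factor - 22
    q = set()
    for base in b:
        q.add(15)
    factor = 0 + 9
    factor = q
    b = emit(32 == 4)
    if 27 != b:
        factor = 6 // b
        b = 0 * 33
    return factor

q.add(15)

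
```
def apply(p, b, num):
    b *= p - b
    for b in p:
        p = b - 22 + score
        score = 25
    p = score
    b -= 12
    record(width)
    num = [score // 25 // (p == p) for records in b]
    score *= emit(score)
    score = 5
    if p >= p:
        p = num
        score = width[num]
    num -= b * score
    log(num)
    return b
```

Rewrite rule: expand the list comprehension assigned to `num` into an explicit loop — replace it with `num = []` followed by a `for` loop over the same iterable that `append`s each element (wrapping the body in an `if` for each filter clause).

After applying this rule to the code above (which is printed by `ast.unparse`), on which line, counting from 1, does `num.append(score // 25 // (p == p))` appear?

11

Transformed code:
def apply(p, b, num):
    b *= p - b
    for b in p:
        p = b - 22 + score
        score = 25
    p = score
    b -= 12
    record(width)
    num = []
    for records in b:
        num.append(score // 25 // (p == p))
    score *= emit(score)
    score = 5
    if p >= p:
        p = num
        score = width[num]
    num -= b * score
    log(num)
    return b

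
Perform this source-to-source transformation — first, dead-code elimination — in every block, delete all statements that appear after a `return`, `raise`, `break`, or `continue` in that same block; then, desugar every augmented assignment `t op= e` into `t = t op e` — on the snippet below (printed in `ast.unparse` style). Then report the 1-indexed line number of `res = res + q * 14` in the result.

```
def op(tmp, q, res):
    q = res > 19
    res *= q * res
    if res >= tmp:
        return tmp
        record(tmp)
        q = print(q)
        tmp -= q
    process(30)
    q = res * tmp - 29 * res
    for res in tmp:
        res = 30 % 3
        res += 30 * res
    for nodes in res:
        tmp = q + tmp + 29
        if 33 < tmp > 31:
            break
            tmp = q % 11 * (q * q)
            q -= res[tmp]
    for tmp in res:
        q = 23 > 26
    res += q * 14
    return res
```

17

Transformed code:
def op(tmp, q, res):
    q = res > 19
    res = res * (q * res)
    if res >= tmp:
        return tmp
    process(30)
    q = res * tmp - 29 * res
    for res in tmp:
        res = 30 % 3
        res = res + 30 * res
    for nodes in res:
        tmp = q + tmp + 29
        if 33 < tmp > 31:
            break
    for tmp in res:
        q = 23 > 26
    res = res + q * 14
    return res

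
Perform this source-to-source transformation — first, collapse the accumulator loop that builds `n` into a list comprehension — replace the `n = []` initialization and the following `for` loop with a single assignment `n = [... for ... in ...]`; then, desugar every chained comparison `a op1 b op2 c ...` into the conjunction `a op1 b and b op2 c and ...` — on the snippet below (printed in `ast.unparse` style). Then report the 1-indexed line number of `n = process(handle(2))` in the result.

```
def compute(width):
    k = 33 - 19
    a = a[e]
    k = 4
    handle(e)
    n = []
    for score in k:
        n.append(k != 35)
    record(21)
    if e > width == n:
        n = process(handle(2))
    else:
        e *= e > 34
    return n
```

Transformed code:
def compute(width):
    k = 33 - 19
    a = a[e]
    k = 4
    handle(e)
    n = [k != 35 for score in k]
    record(21)
    if e > width and width == n:
        n = process(handle(2))
    else:
        e *= e > 34
    return n

9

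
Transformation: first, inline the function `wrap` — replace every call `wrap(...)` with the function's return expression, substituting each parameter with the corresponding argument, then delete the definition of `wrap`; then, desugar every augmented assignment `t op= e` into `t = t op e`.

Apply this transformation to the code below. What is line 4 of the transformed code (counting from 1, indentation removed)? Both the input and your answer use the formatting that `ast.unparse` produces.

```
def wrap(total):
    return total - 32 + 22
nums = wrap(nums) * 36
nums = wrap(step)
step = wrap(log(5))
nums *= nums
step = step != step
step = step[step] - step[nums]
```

nums = nums * nums

Transformed code:
nums = (nums - 32 + 22) * 36
nums = step - 32 + 22
step = log(5) - 32 + 22
nums = nums * nums
step = step != step
step = step[step] - step[nums]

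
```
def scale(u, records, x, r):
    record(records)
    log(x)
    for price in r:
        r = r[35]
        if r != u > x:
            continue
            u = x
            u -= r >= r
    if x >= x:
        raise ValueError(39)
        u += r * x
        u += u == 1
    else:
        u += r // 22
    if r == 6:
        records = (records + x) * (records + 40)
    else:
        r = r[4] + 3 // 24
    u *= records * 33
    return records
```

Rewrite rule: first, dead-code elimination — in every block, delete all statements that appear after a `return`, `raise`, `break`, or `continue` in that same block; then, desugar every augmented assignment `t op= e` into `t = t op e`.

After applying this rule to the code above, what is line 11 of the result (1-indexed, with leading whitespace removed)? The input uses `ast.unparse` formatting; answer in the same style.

u = u + r // 22

Transformed code:
def scale(u, records, x, r):
    record(records)
    log(x)
    for price in r:
        r = r[35]
        if r != u > x:
            continue
    if x >= x:
        raise ValueError(39)
    else:
        u = u + r // 22
    if r == 6:
        records = (records + x) * (records + 40)
    else:
        r = r[4] + 3 // 24
    u = u * (records * 33)
    return records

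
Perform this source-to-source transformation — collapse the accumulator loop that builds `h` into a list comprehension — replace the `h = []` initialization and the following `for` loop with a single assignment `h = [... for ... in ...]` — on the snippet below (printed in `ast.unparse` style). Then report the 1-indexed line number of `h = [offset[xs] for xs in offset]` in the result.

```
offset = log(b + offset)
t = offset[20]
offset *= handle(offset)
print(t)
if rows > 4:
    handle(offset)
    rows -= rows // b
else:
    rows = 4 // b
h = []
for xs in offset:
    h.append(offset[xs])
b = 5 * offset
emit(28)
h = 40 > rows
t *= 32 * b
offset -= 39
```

Transformed code:
offset = log(b + offset)
t = offset[20]
offset *= handle(offset)
print(t)
if rows > 4:
    handle(offset)
    rows -= rows // b
else:
    rows = 4 // b
h = [offset[xs] for xs in offset]
b = 5 * offset
emit(28)
h = 40 > rows
t *= 32 * b
offset -= 39

10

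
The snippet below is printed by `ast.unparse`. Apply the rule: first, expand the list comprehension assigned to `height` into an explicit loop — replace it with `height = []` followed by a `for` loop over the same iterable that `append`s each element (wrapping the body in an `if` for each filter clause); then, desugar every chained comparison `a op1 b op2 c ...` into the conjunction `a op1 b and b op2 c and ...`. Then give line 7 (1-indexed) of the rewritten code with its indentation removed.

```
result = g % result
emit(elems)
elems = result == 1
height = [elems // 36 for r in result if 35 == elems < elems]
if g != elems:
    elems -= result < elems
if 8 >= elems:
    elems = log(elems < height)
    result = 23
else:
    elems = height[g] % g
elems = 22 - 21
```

Transformed code:
result = g % result
emit(elems)
elems = result == 1
height = []
for r in result:
    if 35 == elems and elems < elems:
        height.append(elems // 36)
if g != elems:
    elems -= result < elems
if 8 >= elems:
    elems = log(elems < height)
    result = 23
else:
    elems = height[g] % g
elems = 22 - 21

height.append(elems // 36)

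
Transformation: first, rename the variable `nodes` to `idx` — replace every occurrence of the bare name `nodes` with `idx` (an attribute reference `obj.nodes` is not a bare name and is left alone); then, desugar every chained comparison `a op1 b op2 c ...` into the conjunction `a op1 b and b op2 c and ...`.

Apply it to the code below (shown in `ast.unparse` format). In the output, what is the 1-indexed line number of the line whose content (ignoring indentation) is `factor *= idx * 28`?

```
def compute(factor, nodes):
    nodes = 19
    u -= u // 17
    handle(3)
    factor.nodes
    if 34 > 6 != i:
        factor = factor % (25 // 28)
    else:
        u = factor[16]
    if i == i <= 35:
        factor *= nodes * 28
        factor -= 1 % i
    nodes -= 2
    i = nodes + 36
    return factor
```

Transformed code:
def compute(factor, idx):
    idx = 19
    u -= u // 17
    handle(3)
    factor.nodes
    if 34 > 6 and 6 != i:
        factor = factor % (25 // 28)
    else:
        u = factor[16]
    if i == i and i <= 35:
        factor *= idx * 28
        factor -= 1 % i
    idx -= 2
    i = idx + 36
    return factor

11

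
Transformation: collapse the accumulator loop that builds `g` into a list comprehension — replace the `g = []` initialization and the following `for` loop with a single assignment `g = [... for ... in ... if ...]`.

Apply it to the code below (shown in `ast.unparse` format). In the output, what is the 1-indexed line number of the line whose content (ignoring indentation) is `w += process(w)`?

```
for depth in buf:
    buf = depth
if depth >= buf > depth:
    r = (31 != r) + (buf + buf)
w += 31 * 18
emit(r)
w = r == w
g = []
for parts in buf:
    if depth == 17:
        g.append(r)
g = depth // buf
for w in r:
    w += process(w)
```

Transformed code:
for depth in buf:
    buf = depth
if depth >= buf > depth:
    r = (31 != r) + (buf + buf)
w += 31 * 18
emit(r)
w = r == w
g = [r for parts in buf if depth == 17]
g = depth // buf
for w in r:
    w += process(w)

11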